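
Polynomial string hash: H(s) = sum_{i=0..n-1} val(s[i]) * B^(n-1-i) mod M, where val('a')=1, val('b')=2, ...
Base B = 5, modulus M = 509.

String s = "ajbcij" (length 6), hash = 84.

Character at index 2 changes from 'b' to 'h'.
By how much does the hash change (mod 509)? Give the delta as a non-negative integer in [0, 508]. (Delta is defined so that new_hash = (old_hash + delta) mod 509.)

Answer: 241

Derivation:
Delta formula: (val(new) - val(old)) * B^(n-1-k) mod M
  val('h') - val('b') = 8 - 2 = 6
  B^(n-1-k) = 5^3 mod 509 = 125
  Delta = 6 * 125 mod 509 = 241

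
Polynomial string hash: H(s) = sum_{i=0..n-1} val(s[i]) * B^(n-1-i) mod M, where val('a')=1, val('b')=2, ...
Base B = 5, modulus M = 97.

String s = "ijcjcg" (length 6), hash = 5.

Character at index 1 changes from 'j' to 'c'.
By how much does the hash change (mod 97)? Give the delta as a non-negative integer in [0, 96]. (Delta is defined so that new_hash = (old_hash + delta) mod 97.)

Delta formula: (val(new) - val(old)) * B^(n-1-k) mod M
  val('c') - val('j') = 3 - 10 = -7
  B^(n-1-k) = 5^4 mod 97 = 43
  Delta = -7 * 43 mod 97 = 87

Answer: 87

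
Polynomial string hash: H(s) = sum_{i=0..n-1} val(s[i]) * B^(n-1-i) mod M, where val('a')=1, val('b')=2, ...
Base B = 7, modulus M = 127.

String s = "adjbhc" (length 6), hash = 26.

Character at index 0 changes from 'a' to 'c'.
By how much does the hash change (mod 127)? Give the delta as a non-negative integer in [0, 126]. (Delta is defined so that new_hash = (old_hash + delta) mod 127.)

Delta formula: (val(new) - val(old)) * B^(n-1-k) mod M
  val('c') - val('a') = 3 - 1 = 2
  B^(n-1-k) = 7^5 mod 127 = 43
  Delta = 2 * 43 mod 127 = 86

Answer: 86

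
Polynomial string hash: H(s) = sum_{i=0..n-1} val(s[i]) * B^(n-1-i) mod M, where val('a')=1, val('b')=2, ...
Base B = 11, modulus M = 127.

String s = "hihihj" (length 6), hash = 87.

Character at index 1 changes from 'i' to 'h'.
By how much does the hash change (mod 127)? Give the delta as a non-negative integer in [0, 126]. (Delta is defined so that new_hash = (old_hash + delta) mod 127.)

Answer: 91

Derivation:
Delta formula: (val(new) - val(old)) * B^(n-1-k) mod M
  val('h') - val('i') = 8 - 9 = -1
  B^(n-1-k) = 11^4 mod 127 = 36
  Delta = -1 * 36 mod 127 = 91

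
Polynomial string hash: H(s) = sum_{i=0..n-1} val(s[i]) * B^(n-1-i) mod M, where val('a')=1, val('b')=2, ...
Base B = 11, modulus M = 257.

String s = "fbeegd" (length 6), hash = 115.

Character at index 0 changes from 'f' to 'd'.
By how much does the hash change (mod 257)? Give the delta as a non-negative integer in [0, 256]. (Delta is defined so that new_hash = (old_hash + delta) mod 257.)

Answer: 176

Derivation:
Delta formula: (val(new) - val(old)) * B^(n-1-k) mod M
  val('d') - val('f') = 4 - 6 = -2
  B^(n-1-k) = 11^5 mod 257 = 169
  Delta = -2 * 169 mod 257 = 176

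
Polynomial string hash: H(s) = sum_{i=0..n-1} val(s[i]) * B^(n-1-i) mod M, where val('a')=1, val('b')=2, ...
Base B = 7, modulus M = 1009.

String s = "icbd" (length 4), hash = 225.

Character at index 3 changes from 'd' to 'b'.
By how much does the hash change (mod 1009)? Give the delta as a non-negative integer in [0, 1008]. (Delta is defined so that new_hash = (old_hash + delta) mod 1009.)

Delta formula: (val(new) - val(old)) * B^(n-1-k) mod M
  val('b') - val('d') = 2 - 4 = -2
  B^(n-1-k) = 7^0 mod 1009 = 1
  Delta = -2 * 1 mod 1009 = 1007

Answer: 1007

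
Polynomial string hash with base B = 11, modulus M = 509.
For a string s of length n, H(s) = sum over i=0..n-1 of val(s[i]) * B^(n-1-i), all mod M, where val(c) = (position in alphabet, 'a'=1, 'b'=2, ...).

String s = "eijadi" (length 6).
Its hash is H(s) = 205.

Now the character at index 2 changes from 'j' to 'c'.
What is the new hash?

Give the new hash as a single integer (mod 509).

Answer: 50

Derivation:
val('j') = 10, val('c') = 3
Position k = 2, exponent = n-1-k = 3
B^3 mod M = 11^3 mod 509 = 313
Delta = (3 - 10) * 313 mod 509 = 354
New hash = (205 + 354) mod 509 = 50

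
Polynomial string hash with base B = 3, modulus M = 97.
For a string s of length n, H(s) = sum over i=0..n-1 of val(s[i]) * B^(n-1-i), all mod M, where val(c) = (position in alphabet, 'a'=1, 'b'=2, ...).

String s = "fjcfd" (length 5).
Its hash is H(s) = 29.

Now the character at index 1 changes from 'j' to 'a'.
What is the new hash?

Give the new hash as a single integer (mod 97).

Answer: 77

Derivation:
val('j') = 10, val('a') = 1
Position k = 1, exponent = n-1-k = 3
B^3 mod M = 3^3 mod 97 = 27
Delta = (1 - 10) * 27 mod 97 = 48
New hash = (29 + 48) mod 97 = 77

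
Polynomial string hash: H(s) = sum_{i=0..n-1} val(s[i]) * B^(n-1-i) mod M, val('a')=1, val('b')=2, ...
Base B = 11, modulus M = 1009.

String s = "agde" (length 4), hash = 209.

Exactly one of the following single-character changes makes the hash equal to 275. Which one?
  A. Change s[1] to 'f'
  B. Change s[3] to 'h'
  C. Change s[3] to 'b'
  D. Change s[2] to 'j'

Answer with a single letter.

Option A: s[1]='g'->'f', delta=(6-7)*11^2 mod 1009 = 888, hash=209+888 mod 1009 = 88
Option B: s[3]='e'->'h', delta=(8-5)*11^0 mod 1009 = 3, hash=209+3 mod 1009 = 212
Option C: s[3]='e'->'b', delta=(2-5)*11^0 mod 1009 = 1006, hash=209+1006 mod 1009 = 206
Option D: s[2]='d'->'j', delta=(10-4)*11^1 mod 1009 = 66, hash=209+66 mod 1009 = 275 <-- target

Answer: D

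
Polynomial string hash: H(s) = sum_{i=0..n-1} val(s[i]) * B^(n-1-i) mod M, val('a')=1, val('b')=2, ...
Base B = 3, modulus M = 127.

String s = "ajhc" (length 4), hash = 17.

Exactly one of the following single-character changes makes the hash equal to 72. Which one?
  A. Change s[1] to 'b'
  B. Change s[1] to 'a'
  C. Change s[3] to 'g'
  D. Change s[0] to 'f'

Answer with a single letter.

Answer: A

Derivation:
Option A: s[1]='j'->'b', delta=(2-10)*3^2 mod 127 = 55, hash=17+55 mod 127 = 72 <-- target
Option B: s[1]='j'->'a', delta=(1-10)*3^2 mod 127 = 46, hash=17+46 mod 127 = 63
Option C: s[3]='c'->'g', delta=(7-3)*3^0 mod 127 = 4, hash=17+4 mod 127 = 21
Option D: s[0]='a'->'f', delta=(6-1)*3^3 mod 127 = 8, hash=17+8 mod 127 = 25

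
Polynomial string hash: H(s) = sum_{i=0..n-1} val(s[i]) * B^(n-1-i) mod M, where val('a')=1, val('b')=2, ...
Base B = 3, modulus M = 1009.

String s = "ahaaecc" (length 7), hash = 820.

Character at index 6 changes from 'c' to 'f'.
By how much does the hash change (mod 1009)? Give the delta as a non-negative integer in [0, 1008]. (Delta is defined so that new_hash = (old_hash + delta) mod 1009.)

Delta formula: (val(new) - val(old)) * B^(n-1-k) mod M
  val('f') - val('c') = 6 - 3 = 3
  B^(n-1-k) = 3^0 mod 1009 = 1
  Delta = 3 * 1 mod 1009 = 3

Answer: 3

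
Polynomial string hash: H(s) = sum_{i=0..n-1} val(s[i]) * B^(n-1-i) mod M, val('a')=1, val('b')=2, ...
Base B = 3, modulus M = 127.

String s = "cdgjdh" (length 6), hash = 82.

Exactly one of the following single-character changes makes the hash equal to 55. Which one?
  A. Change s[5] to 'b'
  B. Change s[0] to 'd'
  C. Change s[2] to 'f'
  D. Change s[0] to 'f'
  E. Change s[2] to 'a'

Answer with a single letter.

Option A: s[5]='h'->'b', delta=(2-8)*3^0 mod 127 = 121, hash=82+121 mod 127 = 76
Option B: s[0]='c'->'d', delta=(4-3)*3^5 mod 127 = 116, hash=82+116 mod 127 = 71
Option C: s[2]='g'->'f', delta=(6-7)*3^3 mod 127 = 100, hash=82+100 mod 127 = 55 <-- target
Option D: s[0]='c'->'f', delta=(6-3)*3^5 mod 127 = 94, hash=82+94 mod 127 = 49
Option E: s[2]='g'->'a', delta=(1-7)*3^3 mod 127 = 92, hash=82+92 mod 127 = 47

Answer: C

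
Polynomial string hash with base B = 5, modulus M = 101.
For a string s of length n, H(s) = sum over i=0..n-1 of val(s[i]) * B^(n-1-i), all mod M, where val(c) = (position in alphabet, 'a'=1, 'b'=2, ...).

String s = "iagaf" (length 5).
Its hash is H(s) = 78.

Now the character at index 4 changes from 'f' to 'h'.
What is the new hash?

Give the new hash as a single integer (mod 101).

val('f') = 6, val('h') = 8
Position k = 4, exponent = n-1-k = 0
B^0 mod M = 5^0 mod 101 = 1
Delta = (8 - 6) * 1 mod 101 = 2
New hash = (78 + 2) mod 101 = 80

Answer: 80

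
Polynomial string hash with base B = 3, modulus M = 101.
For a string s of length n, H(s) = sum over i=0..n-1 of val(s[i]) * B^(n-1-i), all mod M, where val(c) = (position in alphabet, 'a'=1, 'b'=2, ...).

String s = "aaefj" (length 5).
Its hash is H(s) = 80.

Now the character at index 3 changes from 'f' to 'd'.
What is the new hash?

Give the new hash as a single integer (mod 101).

val('f') = 6, val('d') = 4
Position k = 3, exponent = n-1-k = 1
B^1 mod M = 3^1 mod 101 = 3
Delta = (4 - 6) * 3 mod 101 = 95
New hash = (80 + 95) mod 101 = 74

Answer: 74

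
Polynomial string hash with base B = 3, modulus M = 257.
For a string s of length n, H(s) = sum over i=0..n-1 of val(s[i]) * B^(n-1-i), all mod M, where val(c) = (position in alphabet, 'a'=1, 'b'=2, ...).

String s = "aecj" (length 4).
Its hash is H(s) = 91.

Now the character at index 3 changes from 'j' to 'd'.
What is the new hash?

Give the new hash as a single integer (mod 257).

Answer: 85

Derivation:
val('j') = 10, val('d') = 4
Position k = 3, exponent = n-1-k = 0
B^0 mod M = 3^0 mod 257 = 1
Delta = (4 - 10) * 1 mod 257 = 251
New hash = (91 + 251) mod 257 = 85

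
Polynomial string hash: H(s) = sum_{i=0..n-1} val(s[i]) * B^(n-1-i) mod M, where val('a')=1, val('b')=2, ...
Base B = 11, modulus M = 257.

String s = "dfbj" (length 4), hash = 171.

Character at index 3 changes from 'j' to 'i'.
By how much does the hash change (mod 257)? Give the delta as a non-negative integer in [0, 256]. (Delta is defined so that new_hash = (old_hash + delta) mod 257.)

Delta formula: (val(new) - val(old)) * B^(n-1-k) mod M
  val('i') - val('j') = 9 - 10 = -1
  B^(n-1-k) = 11^0 mod 257 = 1
  Delta = -1 * 1 mod 257 = 256

Answer: 256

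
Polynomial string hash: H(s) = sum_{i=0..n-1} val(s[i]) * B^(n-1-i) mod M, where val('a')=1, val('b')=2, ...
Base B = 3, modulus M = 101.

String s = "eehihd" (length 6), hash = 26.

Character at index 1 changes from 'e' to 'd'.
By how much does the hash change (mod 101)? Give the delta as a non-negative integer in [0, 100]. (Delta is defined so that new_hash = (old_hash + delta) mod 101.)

Answer: 20

Derivation:
Delta formula: (val(new) - val(old)) * B^(n-1-k) mod M
  val('d') - val('e') = 4 - 5 = -1
  B^(n-1-k) = 3^4 mod 101 = 81
  Delta = -1 * 81 mod 101 = 20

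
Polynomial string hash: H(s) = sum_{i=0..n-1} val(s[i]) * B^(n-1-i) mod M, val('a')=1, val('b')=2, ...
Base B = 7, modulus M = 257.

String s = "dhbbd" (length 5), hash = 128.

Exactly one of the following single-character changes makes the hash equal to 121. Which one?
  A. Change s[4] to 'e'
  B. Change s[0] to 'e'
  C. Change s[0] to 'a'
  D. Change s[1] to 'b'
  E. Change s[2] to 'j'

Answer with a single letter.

Option A: s[4]='d'->'e', delta=(5-4)*7^0 mod 257 = 1, hash=128+1 mod 257 = 129
Option B: s[0]='d'->'e', delta=(5-4)*7^4 mod 257 = 88, hash=128+88 mod 257 = 216
Option C: s[0]='d'->'a', delta=(1-4)*7^4 mod 257 = 250, hash=128+250 mod 257 = 121 <-- target
Option D: s[1]='h'->'b', delta=(2-8)*7^3 mod 257 = 255, hash=128+255 mod 257 = 126
Option E: s[2]='b'->'j', delta=(10-2)*7^2 mod 257 = 135, hash=128+135 mod 257 = 6

Answer: C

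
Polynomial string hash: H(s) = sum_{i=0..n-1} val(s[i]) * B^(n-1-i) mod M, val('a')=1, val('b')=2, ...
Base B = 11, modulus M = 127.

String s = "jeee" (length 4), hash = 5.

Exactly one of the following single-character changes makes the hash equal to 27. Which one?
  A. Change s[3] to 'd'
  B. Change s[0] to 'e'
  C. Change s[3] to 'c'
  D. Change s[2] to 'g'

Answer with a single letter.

Answer: D

Derivation:
Option A: s[3]='e'->'d', delta=(4-5)*11^0 mod 127 = 126, hash=5+126 mod 127 = 4
Option B: s[0]='j'->'e', delta=(5-10)*11^3 mod 127 = 76, hash=5+76 mod 127 = 81
Option C: s[3]='e'->'c', delta=(3-5)*11^0 mod 127 = 125, hash=5+125 mod 127 = 3
Option D: s[2]='e'->'g', delta=(7-5)*11^1 mod 127 = 22, hash=5+22 mod 127 = 27 <-- target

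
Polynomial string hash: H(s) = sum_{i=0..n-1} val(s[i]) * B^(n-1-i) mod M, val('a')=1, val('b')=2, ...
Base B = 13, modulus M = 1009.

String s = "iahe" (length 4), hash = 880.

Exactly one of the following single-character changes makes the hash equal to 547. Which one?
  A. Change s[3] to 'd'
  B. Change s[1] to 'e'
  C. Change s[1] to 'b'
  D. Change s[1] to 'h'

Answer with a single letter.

Option A: s[3]='e'->'d', delta=(4-5)*13^0 mod 1009 = 1008, hash=880+1008 mod 1009 = 879
Option B: s[1]='a'->'e', delta=(5-1)*13^2 mod 1009 = 676, hash=880+676 mod 1009 = 547 <-- target
Option C: s[1]='a'->'b', delta=(2-1)*13^2 mod 1009 = 169, hash=880+169 mod 1009 = 40
Option D: s[1]='a'->'h', delta=(8-1)*13^2 mod 1009 = 174, hash=880+174 mod 1009 = 45

Answer: B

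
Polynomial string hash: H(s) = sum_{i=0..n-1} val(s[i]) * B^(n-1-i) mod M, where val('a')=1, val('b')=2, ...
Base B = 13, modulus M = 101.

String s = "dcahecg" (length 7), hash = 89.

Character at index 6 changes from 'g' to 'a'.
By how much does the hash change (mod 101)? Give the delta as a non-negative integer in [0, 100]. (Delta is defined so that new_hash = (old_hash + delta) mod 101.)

Answer: 95

Derivation:
Delta formula: (val(new) - val(old)) * B^(n-1-k) mod M
  val('a') - val('g') = 1 - 7 = -6
  B^(n-1-k) = 13^0 mod 101 = 1
  Delta = -6 * 1 mod 101 = 95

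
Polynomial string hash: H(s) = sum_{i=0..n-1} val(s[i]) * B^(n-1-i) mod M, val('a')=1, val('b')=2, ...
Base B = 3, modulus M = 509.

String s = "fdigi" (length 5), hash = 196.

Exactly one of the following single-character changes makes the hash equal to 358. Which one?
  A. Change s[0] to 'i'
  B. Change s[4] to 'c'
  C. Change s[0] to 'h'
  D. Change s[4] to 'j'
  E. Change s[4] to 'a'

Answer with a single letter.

Answer: C

Derivation:
Option A: s[0]='f'->'i', delta=(9-6)*3^4 mod 509 = 243, hash=196+243 mod 509 = 439
Option B: s[4]='i'->'c', delta=(3-9)*3^0 mod 509 = 503, hash=196+503 mod 509 = 190
Option C: s[0]='f'->'h', delta=(8-6)*3^4 mod 509 = 162, hash=196+162 mod 509 = 358 <-- target
Option D: s[4]='i'->'j', delta=(10-9)*3^0 mod 509 = 1, hash=196+1 mod 509 = 197
Option E: s[4]='i'->'a', delta=(1-9)*3^0 mod 509 = 501, hash=196+501 mod 509 = 188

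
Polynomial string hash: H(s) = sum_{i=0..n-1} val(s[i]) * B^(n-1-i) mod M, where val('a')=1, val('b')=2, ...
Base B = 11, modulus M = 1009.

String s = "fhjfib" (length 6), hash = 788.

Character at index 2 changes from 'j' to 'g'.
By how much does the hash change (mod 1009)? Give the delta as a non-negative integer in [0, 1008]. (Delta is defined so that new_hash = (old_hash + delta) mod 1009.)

Answer: 43

Derivation:
Delta formula: (val(new) - val(old)) * B^(n-1-k) mod M
  val('g') - val('j') = 7 - 10 = -3
  B^(n-1-k) = 11^3 mod 1009 = 322
  Delta = -3 * 322 mod 1009 = 43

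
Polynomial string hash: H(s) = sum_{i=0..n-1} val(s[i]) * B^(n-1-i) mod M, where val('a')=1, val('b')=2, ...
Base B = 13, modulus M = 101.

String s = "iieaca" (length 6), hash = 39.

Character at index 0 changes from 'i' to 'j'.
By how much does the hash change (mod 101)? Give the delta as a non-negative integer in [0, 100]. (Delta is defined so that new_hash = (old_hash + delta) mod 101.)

Answer: 17

Derivation:
Delta formula: (val(new) - val(old)) * B^(n-1-k) mod M
  val('j') - val('i') = 10 - 9 = 1
  B^(n-1-k) = 13^5 mod 101 = 17
  Delta = 1 * 17 mod 101 = 17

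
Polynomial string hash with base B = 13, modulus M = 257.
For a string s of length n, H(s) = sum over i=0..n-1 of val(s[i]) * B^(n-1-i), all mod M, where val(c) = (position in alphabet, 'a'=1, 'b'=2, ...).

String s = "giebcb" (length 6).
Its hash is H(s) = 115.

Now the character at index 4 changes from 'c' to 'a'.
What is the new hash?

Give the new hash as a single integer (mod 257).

val('c') = 3, val('a') = 1
Position k = 4, exponent = n-1-k = 1
B^1 mod M = 13^1 mod 257 = 13
Delta = (1 - 3) * 13 mod 257 = 231
New hash = (115 + 231) mod 257 = 89

Answer: 89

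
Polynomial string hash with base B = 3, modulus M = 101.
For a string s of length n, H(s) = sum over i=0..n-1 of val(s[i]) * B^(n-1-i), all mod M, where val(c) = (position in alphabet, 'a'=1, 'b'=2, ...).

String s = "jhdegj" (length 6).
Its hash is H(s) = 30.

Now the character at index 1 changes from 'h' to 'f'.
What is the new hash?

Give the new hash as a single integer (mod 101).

Answer: 70

Derivation:
val('h') = 8, val('f') = 6
Position k = 1, exponent = n-1-k = 4
B^4 mod M = 3^4 mod 101 = 81
Delta = (6 - 8) * 81 mod 101 = 40
New hash = (30 + 40) mod 101 = 70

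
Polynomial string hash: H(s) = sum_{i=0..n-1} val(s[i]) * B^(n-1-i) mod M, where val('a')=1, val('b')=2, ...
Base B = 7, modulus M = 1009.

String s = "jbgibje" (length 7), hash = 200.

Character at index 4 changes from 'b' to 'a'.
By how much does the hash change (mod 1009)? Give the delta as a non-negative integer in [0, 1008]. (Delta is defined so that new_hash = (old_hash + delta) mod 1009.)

Answer: 960

Derivation:
Delta formula: (val(new) - val(old)) * B^(n-1-k) mod M
  val('a') - val('b') = 1 - 2 = -1
  B^(n-1-k) = 7^2 mod 1009 = 49
  Delta = -1 * 49 mod 1009 = 960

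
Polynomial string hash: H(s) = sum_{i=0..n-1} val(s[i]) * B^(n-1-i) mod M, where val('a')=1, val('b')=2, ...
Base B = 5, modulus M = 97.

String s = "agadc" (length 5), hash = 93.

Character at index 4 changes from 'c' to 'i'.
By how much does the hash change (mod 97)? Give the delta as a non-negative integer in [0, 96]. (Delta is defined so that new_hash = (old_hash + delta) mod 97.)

Delta formula: (val(new) - val(old)) * B^(n-1-k) mod M
  val('i') - val('c') = 9 - 3 = 6
  B^(n-1-k) = 5^0 mod 97 = 1
  Delta = 6 * 1 mod 97 = 6

Answer: 6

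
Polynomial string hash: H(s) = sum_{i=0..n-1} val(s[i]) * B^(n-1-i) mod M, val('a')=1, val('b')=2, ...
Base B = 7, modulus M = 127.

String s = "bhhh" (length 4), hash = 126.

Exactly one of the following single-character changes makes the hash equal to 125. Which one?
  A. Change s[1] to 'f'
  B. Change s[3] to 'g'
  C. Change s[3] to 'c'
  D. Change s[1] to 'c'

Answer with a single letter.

Option A: s[1]='h'->'f', delta=(6-8)*7^2 mod 127 = 29, hash=126+29 mod 127 = 28
Option B: s[3]='h'->'g', delta=(7-8)*7^0 mod 127 = 126, hash=126+126 mod 127 = 125 <-- target
Option C: s[3]='h'->'c', delta=(3-8)*7^0 mod 127 = 122, hash=126+122 mod 127 = 121
Option D: s[1]='h'->'c', delta=(3-8)*7^2 mod 127 = 9, hash=126+9 mod 127 = 8

Answer: B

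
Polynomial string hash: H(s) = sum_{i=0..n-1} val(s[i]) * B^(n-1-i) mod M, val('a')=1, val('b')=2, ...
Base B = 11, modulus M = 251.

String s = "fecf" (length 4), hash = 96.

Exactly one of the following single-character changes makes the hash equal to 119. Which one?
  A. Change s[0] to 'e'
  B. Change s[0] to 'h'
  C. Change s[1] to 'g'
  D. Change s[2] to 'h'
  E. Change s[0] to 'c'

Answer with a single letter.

Option A: s[0]='f'->'e', delta=(5-6)*11^3 mod 251 = 175, hash=96+175 mod 251 = 20
Option B: s[0]='f'->'h', delta=(8-6)*11^3 mod 251 = 152, hash=96+152 mod 251 = 248
Option C: s[1]='e'->'g', delta=(7-5)*11^2 mod 251 = 242, hash=96+242 mod 251 = 87
Option D: s[2]='c'->'h', delta=(8-3)*11^1 mod 251 = 55, hash=96+55 mod 251 = 151
Option E: s[0]='f'->'c', delta=(3-6)*11^3 mod 251 = 23, hash=96+23 mod 251 = 119 <-- target

Answer: E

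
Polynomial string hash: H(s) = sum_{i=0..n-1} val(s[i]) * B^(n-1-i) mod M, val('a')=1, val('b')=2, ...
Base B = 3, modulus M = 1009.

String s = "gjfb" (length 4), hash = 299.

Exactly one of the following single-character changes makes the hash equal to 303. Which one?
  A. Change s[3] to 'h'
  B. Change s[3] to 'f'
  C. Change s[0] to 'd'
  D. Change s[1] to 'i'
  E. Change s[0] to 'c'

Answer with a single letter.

Option A: s[3]='b'->'h', delta=(8-2)*3^0 mod 1009 = 6, hash=299+6 mod 1009 = 305
Option B: s[3]='b'->'f', delta=(6-2)*3^0 mod 1009 = 4, hash=299+4 mod 1009 = 303 <-- target
Option C: s[0]='g'->'d', delta=(4-7)*3^3 mod 1009 = 928, hash=299+928 mod 1009 = 218
Option D: s[1]='j'->'i', delta=(9-10)*3^2 mod 1009 = 1000, hash=299+1000 mod 1009 = 290
Option E: s[0]='g'->'c', delta=(3-7)*3^3 mod 1009 = 901, hash=299+901 mod 1009 = 191

Answer: B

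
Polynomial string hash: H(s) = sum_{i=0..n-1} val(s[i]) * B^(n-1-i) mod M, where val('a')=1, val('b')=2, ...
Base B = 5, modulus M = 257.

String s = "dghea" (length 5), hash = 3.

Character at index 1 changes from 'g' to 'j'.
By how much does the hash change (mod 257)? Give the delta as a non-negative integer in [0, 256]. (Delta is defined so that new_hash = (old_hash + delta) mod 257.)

Delta formula: (val(new) - val(old)) * B^(n-1-k) mod M
  val('j') - val('g') = 10 - 7 = 3
  B^(n-1-k) = 5^3 mod 257 = 125
  Delta = 3 * 125 mod 257 = 118

Answer: 118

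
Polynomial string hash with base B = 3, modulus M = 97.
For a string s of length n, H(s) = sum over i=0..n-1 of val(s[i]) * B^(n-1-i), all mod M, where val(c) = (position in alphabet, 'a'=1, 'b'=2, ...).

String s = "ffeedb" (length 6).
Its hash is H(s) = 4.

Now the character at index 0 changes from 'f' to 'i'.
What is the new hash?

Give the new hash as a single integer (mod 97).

val('f') = 6, val('i') = 9
Position k = 0, exponent = n-1-k = 5
B^5 mod M = 3^5 mod 97 = 49
Delta = (9 - 6) * 49 mod 97 = 50
New hash = (4 + 50) mod 97 = 54

Answer: 54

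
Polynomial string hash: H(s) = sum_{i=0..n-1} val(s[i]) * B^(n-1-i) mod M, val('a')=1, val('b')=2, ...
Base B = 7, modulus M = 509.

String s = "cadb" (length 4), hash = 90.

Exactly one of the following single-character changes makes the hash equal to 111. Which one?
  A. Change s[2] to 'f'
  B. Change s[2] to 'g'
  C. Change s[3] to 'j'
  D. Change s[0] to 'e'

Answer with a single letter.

Option A: s[2]='d'->'f', delta=(6-4)*7^1 mod 509 = 14, hash=90+14 mod 509 = 104
Option B: s[2]='d'->'g', delta=(7-4)*7^1 mod 509 = 21, hash=90+21 mod 509 = 111 <-- target
Option C: s[3]='b'->'j', delta=(10-2)*7^0 mod 509 = 8, hash=90+8 mod 509 = 98
Option D: s[0]='c'->'e', delta=(5-3)*7^3 mod 509 = 177, hash=90+177 mod 509 = 267

Answer: B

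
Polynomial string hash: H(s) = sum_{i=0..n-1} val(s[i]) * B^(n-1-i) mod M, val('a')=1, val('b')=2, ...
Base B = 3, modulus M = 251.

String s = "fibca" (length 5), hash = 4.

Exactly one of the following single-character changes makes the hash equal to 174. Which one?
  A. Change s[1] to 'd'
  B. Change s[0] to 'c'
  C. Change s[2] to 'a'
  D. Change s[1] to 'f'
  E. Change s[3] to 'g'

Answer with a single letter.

Answer: D

Derivation:
Option A: s[1]='i'->'d', delta=(4-9)*3^3 mod 251 = 116, hash=4+116 mod 251 = 120
Option B: s[0]='f'->'c', delta=(3-6)*3^4 mod 251 = 8, hash=4+8 mod 251 = 12
Option C: s[2]='b'->'a', delta=(1-2)*3^2 mod 251 = 242, hash=4+242 mod 251 = 246
Option D: s[1]='i'->'f', delta=(6-9)*3^3 mod 251 = 170, hash=4+170 mod 251 = 174 <-- target
Option E: s[3]='c'->'g', delta=(7-3)*3^1 mod 251 = 12, hash=4+12 mod 251 = 16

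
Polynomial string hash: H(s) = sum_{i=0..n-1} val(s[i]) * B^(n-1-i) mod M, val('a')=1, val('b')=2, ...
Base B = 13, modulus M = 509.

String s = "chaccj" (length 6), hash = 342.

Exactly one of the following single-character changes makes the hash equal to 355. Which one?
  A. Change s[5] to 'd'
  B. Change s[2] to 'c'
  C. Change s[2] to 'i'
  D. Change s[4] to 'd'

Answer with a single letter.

Answer: D

Derivation:
Option A: s[5]='j'->'d', delta=(4-10)*13^0 mod 509 = 503, hash=342+503 mod 509 = 336
Option B: s[2]='a'->'c', delta=(3-1)*13^3 mod 509 = 322, hash=342+322 mod 509 = 155
Option C: s[2]='a'->'i', delta=(9-1)*13^3 mod 509 = 270, hash=342+270 mod 509 = 103
Option D: s[4]='c'->'d', delta=(4-3)*13^1 mod 509 = 13, hash=342+13 mod 509 = 355 <-- target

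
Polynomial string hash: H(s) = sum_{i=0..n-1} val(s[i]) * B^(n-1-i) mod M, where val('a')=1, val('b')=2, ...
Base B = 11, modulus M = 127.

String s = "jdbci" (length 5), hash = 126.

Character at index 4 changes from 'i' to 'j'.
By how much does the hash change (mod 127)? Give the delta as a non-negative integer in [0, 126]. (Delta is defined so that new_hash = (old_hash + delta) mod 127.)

Answer: 1

Derivation:
Delta formula: (val(new) - val(old)) * B^(n-1-k) mod M
  val('j') - val('i') = 10 - 9 = 1
  B^(n-1-k) = 11^0 mod 127 = 1
  Delta = 1 * 1 mod 127 = 1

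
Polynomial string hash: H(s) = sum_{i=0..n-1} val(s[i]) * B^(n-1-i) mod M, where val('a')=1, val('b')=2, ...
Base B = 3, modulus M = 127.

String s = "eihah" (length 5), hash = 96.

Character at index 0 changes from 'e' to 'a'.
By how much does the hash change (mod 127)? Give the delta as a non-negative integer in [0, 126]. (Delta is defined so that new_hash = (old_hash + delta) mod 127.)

Delta formula: (val(new) - val(old)) * B^(n-1-k) mod M
  val('a') - val('e') = 1 - 5 = -4
  B^(n-1-k) = 3^4 mod 127 = 81
  Delta = -4 * 81 mod 127 = 57

Answer: 57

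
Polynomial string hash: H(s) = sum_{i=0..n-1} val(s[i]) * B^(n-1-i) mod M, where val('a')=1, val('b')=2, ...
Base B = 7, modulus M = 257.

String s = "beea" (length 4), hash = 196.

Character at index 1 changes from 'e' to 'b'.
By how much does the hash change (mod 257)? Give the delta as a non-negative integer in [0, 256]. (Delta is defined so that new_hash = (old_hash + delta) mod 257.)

Answer: 110

Derivation:
Delta formula: (val(new) - val(old)) * B^(n-1-k) mod M
  val('b') - val('e') = 2 - 5 = -3
  B^(n-1-k) = 7^2 mod 257 = 49
  Delta = -3 * 49 mod 257 = 110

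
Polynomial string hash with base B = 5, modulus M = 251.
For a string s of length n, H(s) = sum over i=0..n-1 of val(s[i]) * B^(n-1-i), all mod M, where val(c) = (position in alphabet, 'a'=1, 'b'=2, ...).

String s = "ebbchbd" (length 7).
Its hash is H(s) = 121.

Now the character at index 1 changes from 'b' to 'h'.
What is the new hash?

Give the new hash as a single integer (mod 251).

Answer: 46

Derivation:
val('b') = 2, val('h') = 8
Position k = 1, exponent = n-1-k = 5
B^5 mod M = 5^5 mod 251 = 113
Delta = (8 - 2) * 113 mod 251 = 176
New hash = (121 + 176) mod 251 = 46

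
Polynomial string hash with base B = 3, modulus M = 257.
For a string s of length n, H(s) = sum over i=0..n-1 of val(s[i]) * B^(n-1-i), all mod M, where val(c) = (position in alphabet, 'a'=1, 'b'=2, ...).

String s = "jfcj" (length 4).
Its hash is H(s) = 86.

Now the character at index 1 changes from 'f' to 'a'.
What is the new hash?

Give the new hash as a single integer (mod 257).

Answer: 41

Derivation:
val('f') = 6, val('a') = 1
Position k = 1, exponent = n-1-k = 2
B^2 mod M = 3^2 mod 257 = 9
Delta = (1 - 6) * 9 mod 257 = 212
New hash = (86 + 212) mod 257 = 41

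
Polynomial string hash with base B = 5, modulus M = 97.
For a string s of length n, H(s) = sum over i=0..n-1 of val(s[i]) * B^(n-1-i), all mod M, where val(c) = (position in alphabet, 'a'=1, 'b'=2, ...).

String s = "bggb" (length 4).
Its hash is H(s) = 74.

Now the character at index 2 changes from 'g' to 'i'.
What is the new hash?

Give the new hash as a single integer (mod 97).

val('g') = 7, val('i') = 9
Position k = 2, exponent = n-1-k = 1
B^1 mod M = 5^1 mod 97 = 5
Delta = (9 - 7) * 5 mod 97 = 10
New hash = (74 + 10) mod 97 = 84

Answer: 84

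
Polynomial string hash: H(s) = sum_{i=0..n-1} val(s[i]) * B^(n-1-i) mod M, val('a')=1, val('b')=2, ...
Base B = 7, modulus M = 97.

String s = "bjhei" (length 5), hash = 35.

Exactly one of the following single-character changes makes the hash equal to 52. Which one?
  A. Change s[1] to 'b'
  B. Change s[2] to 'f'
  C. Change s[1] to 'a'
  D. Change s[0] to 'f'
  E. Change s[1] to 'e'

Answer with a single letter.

Answer: C

Derivation:
Option A: s[1]='j'->'b', delta=(2-10)*7^3 mod 97 = 69, hash=35+69 mod 97 = 7
Option B: s[2]='h'->'f', delta=(6-8)*7^2 mod 97 = 96, hash=35+96 mod 97 = 34
Option C: s[1]='j'->'a', delta=(1-10)*7^3 mod 97 = 17, hash=35+17 mod 97 = 52 <-- target
Option D: s[0]='b'->'f', delta=(6-2)*7^4 mod 97 = 1, hash=35+1 mod 97 = 36
Option E: s[1]='j'->'e', delta=(5-10)*7^3 mod 97 = 31, hash=35+31 mod 97 = 66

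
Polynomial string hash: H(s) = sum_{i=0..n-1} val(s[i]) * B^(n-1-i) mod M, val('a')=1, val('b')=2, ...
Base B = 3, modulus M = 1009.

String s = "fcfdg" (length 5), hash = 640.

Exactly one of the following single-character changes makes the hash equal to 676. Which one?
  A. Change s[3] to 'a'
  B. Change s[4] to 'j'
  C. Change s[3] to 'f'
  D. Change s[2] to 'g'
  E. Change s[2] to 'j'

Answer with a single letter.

Option A: s[3]='d'->'a', delta=(1-4)*3^1 mod 1009 = 1000, hash=640+1000 mod 1009 = 631
Option B: s[4]='g'->'j', delta=(10-7)*3^0 mod 1009 = 3, hash=640+3 mod 1009 = 643
Option C: s[3]='d'->'f', delta=(6-4)*3^1 mod 1009 = 6, hash=640+6 mod 1009 = 646
Option D: s[2]='f'->'g', delta=(7-6)*3^2 mod 1009 = 9, hash=640+9 mod 1009 = 649
Option E: s[2]='f'->'j', delta=(10-6)*3^2 mod 1009 = 36, hash=640+36 mod 1009 = 676 <-- target

Answer: E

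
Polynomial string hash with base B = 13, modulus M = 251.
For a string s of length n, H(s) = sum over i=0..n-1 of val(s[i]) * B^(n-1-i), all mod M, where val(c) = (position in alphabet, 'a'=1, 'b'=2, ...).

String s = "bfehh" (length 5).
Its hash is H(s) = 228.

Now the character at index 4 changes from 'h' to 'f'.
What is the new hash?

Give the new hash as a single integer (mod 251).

val('h') = 8, val('f') = 6
Position k = 4, exponent = n-1-k = 0
B^0 mod M = 13^0 mod 251 = 1
Delta = (6 - 8) * 1 mod 251 = 249
New hash = (228 + 249) mod 251 = 226

Answer: 226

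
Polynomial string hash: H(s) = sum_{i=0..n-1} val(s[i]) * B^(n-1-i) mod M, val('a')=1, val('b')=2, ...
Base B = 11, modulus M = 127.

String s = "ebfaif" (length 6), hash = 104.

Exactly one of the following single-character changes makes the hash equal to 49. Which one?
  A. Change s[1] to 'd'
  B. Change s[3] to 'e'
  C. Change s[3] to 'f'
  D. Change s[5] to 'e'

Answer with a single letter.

Answer: A

Derivation:
Option A: s[1]='b'->'d', delta=(4-2)*11^4 mod 127 = 72, hash=104+72 mod 127 = 49 <-- target
Option B: s[3]='a'->'e', delta=(5-1)*11^2 mod 127 = 103, hash=104+103 mod 127 = 80
Option C: s[3]='a'->'f', delta=(6-1)*11^2 mod 127 = 97, hash=104+97 mod 127 = 74
Option D: s[5]='f'->'e', delta=(5-6)*11^0 mod 127 = 126, hash=104+126 mod 127 = 103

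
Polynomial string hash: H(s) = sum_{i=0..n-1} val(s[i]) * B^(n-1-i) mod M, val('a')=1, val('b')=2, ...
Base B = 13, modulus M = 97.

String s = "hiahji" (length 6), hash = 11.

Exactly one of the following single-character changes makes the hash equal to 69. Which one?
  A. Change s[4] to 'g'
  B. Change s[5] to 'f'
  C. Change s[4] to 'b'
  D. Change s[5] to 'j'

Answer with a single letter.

Answer: A

Derivation:
Option A: s[4]='j'->'g', delta=(7-10)*13^1 mod 97 = 58, hash=11+58 mod 97 = 69 <-- target
Option B: s[5]='i'->'f', delta=(6-9)*13^0 mod 97 = 94, hash=11+94 mod 97 = 8
Option C: s[4]='j'->'b', delta=(2-10)*13^1 mod 97 = 90, hash=11+90 mod 97 = 4
Option D: s[5]='i'->'j', delta=(10-9)*13^0 mod 97 = 1, hash=11+1 mod 97 = 12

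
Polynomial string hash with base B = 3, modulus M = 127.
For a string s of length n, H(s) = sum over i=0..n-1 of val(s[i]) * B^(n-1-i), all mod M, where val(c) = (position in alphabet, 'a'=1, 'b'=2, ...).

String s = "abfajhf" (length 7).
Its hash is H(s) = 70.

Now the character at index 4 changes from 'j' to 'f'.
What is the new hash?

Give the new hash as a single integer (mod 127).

val('j') = 10, val('f') = 6
Position k = 4, exponent = n-1-k = 2
B^2 mod M = 3^2 mod 127 = 9
Delta = (6 - 10) * 9 mod 127 = 91
New hash = (70 + 91) mod 127 = 34

Answer: 34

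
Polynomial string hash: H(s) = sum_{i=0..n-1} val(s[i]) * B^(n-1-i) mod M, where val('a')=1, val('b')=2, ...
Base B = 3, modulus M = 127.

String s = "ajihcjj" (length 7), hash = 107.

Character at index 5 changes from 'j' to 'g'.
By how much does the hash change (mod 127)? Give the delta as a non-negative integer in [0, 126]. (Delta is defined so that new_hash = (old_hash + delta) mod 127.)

Answer: 118

Derivation:
Delta formula: (val(new) - val(old)) * B^(n-1-k) mod M
  val('g') - val('j') = 7 - 10 = -3
  B^(n-1-k) = 3^1 mod 127 = 3
  Delta = -3 * 3 mod 127 = 118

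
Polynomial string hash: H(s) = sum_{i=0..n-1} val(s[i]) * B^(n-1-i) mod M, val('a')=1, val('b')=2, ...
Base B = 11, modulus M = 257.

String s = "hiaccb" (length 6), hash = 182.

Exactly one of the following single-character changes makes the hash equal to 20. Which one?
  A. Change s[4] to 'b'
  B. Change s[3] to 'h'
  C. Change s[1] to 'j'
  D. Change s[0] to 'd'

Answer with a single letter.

Answer: D

Derivation:
Option A: s[4]='c'->'b', delta=(2-3)*11^1 mod 257 = 246, hash=182+246 mod 257 = 171
Option B: s[3]='c'->'h', delta=(8-3)*11^2 mod 257 = 91, hash=182+91 mod 257 = 16
Option C: s[1]='i'->'j', delta=(10-9)*11^4 mod 257 = 249, hash=182+249 mod 257 = 174
Option D: s[0]='h'->'d', delta=(4-8)*11^5 mod 257 = 95, hash=182+95 mod 257 = 20 <-- target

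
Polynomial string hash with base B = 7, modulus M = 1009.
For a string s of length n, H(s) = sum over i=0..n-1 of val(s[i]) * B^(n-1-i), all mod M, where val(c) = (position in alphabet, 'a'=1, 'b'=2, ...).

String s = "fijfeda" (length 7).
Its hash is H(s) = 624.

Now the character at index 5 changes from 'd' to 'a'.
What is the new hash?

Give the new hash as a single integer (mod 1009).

Answer: 603

Derivation:
val('d') = 4, val('a') = 1
Position k = 5, exponent = n-1-k = 1
B^1 mod M = 7^1 mod 1009 = 7
Delta = (1 - 4) * 7 mod 1009 = 988
New hash = (624 + 988) mod 1009 = 603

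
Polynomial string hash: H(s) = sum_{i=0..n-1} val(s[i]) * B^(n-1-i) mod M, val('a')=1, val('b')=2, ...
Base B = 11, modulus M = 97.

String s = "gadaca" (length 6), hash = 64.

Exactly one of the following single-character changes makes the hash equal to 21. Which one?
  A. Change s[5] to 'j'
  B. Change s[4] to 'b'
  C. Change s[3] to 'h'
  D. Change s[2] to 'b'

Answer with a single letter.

Option A: s[5]='a'->'j', delta=(10-1)*11^0 mod 97 = 9, hash=64+9 mod 97 = 73
Option B: s[4]='c'->'b', delta=(2-3)*11^1 mod 97 = 86, hash=64+86 mod 97 = 53
Option C: s[3]='a'->'h', delta=(8-1)*11^2 mod 97 = 71, hash=64+71 mod 97 = 38
Option D: s[2]='d'->'b', delta=(2-4)*11^3 mod 97 = 54, hash=64+54 mod 97 = 21 <-- target

Answer: D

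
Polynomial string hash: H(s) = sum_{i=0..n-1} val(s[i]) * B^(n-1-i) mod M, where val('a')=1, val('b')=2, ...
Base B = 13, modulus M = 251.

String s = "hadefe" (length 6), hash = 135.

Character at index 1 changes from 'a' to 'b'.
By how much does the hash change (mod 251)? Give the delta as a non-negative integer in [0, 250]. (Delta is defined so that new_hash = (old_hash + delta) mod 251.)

Delta formula: (val(new) - val(old)) * B^(n-1-k) mod M
  val('b') - val('a') = 2 - 1 = 1
  B^(n-1-k) = 13^4 mod 251 = 198
  Delta = 1 * 198 mod 251 = 198

Answer: 198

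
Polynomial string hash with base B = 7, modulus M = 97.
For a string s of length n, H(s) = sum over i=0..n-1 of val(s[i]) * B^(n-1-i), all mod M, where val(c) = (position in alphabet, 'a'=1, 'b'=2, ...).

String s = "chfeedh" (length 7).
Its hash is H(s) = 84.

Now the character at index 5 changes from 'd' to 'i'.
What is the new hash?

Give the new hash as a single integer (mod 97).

val('d') = 4, val('i') = 9
Position k = 5, exponent = n-1-k = 1
B^1 mod M = 7^1 mod 97 = 7
Delta = (9 - 4) * 7 mod 97 = 35
New hash = (84 + 35) mod 97 = 22

Answer: 22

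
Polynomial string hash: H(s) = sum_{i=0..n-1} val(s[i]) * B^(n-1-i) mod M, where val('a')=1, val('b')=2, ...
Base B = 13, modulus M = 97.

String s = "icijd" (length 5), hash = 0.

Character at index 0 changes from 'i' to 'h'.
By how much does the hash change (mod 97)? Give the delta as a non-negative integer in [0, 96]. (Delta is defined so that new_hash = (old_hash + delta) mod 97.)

Answer: 54

Derivation:
Delta formula: (val(new) - val(old)) * B^(n-1-k) mod M
  val('h') - val('i') = 8 - 9 = -1
  B^(n-1-k) = 13^4 mod 97 = 43
  Delta = -1 * 43 mod 97 = 54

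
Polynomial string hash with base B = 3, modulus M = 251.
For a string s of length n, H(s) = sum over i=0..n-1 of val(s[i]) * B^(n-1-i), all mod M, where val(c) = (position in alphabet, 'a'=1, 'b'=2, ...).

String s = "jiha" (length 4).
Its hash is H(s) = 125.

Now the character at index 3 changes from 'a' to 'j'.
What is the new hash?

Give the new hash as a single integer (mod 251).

Answer: 134

Derivation:
val('a') = 1, val('j') = 10
Position k = 3, exponent = n-1-k = 0
B^0 mod M = 3^0 mod 251 = 1
Delta = (10 - 1) * 1 mod 251 = 9
New hash = (125 + 9) mod 251 = 134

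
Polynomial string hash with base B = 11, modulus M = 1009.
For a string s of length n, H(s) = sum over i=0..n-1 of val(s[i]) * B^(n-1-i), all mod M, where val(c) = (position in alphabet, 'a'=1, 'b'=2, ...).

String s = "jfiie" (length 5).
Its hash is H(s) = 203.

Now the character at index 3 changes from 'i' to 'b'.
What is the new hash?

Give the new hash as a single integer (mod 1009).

val('i') = 9, val('b') = 2
Position k = 3, exponent = n-1-k = 1
B^1 mod M = 11^1 mod 1009 = 11
Delta = (2 - 9) * 11 mod 1009 = 932
New hash = (203 + 932) mod 1009 = 126

Answer: 126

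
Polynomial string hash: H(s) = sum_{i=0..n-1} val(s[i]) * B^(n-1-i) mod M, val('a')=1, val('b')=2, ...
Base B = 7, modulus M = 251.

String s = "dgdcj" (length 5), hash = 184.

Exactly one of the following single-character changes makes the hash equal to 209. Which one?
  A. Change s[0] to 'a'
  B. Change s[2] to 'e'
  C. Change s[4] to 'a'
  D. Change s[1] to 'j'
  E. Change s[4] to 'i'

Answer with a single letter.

Answer: D

Derivation:
Option A: s[0]='d'->'a', delta=(1-4)*7^4 mod 251 = 76, hash=184+76 mod 251 = 9
Option B: s[2]='d'->'e', delta=(5-4)*7^2 mod 251 = 49, hash=184+49 mod 251 = 233
Option C: s[4]='j'->'a', delta=(1-10)*7^0 mod 251 = 242, hash=184+242 mod 251 = 175
Option D: s[1]='g'->'j', delta=(10-7)*7^3 mod 251 = 25, hash=184+25 mod 251 = 209 <-- target
Option E: s[4]='j'->'i', delta=(9-10)*7^0 mod 251 = 250, hash=184+250 mod 251 = 183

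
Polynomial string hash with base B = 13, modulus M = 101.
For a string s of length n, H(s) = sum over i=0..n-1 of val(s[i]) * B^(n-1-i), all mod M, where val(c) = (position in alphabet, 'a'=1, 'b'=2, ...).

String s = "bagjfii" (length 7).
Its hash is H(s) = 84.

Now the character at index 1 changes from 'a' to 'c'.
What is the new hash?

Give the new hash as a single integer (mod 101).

val('a') = 1, val('c') = 3
Position k = 1, exponent = n-1-k = 5
B^5 mod M = 13^5 mod 101 = 17
Delta = (3 - 1) * 17 mod 101 = 34
New hash = (84 + 34) mod 101 = 17

Answer: 17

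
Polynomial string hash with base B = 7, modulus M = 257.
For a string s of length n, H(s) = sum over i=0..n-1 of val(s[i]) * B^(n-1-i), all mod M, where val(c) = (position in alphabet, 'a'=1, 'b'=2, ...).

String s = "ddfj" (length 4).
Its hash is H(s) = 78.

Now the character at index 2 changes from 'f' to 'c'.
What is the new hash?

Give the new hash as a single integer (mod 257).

Answer: 57

Derivation:
val('f') = 6, val('c') = 3
Position k = 2, exponent = n-1-k = 1
B^1 mod M = 7^1 mod 257 = 7
Delta = (3 - 6) * 7 mod 257 = 236
New hash = (78 + 236) mod 257 = 57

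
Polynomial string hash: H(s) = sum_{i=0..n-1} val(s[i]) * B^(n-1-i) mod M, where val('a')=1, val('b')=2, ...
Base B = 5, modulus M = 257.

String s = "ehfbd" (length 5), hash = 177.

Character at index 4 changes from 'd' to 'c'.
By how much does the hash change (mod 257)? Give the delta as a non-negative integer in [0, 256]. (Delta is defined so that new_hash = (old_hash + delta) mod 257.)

Answer: 256

Derivation:
Delta formula: (val(new) - val(old)) * B^(n-1-k) mod M
  val('c') - val('d') = 3 - 4 = -1
  B^(n-1-k) = 5^0 mod 257 = 1
  Delta = -1 * 1 mod 257 = 256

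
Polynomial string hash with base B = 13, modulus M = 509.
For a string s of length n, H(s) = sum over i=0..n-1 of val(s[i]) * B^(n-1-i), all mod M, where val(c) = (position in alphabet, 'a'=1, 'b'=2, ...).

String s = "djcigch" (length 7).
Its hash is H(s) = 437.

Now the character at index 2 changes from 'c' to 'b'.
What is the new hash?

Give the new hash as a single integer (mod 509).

Answer: 380

Derivation:
val('c') = 3, val('b') = 2
Position k = 2, exponent = n-1-k = 4
B^4 mod M = 13^4 mod 509 = 57
Delta = (2 - 3) * 57 mod 509 = 452
New hash = (437 + 452) mod 509 = 380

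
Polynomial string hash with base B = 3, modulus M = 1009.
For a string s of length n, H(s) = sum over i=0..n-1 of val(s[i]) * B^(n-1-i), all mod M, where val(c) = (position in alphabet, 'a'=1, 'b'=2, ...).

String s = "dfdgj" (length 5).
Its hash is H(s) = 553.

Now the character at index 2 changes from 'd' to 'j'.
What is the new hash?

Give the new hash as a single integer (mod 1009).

val('d') = 4, val('j') = 10
Position k = 2, exponent = n-1-k = 2
B^2 mod M = 3^2 mod 1009 = 9
Delta = (10 - 4) * 9 mod 1009 = 54
New hash = (553 + 54) mod 1009 = 607

Answer: 607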